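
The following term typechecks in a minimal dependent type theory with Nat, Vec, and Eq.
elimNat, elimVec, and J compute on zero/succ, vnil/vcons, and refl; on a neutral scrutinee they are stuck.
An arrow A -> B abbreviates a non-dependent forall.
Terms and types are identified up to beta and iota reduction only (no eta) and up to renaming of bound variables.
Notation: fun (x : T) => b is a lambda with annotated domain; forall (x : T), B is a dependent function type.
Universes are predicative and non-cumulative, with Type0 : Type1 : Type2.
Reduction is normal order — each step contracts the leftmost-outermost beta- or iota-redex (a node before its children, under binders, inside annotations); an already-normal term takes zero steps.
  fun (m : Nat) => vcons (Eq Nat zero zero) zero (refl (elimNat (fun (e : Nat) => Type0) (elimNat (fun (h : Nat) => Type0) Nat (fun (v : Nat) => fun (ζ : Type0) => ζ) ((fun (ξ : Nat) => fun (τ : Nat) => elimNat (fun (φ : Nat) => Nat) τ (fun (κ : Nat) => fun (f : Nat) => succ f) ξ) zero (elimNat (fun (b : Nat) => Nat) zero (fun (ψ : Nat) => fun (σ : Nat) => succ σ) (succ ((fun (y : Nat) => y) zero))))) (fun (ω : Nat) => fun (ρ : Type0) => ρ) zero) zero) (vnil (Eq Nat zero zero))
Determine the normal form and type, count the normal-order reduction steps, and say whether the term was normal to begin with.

resulting normal form:
  fun (m : Nat) => vcons (Eq Nat zero zero) zero (refl Nat zero) (vnil (Eq Nat zero zero))
the term's type:
  Nat -> Vec (Eq Nat zero zero) (succ zero)
steps to reach normal form (normal order): 13
started in normal form: no
first redex: an elimNat iota-redex


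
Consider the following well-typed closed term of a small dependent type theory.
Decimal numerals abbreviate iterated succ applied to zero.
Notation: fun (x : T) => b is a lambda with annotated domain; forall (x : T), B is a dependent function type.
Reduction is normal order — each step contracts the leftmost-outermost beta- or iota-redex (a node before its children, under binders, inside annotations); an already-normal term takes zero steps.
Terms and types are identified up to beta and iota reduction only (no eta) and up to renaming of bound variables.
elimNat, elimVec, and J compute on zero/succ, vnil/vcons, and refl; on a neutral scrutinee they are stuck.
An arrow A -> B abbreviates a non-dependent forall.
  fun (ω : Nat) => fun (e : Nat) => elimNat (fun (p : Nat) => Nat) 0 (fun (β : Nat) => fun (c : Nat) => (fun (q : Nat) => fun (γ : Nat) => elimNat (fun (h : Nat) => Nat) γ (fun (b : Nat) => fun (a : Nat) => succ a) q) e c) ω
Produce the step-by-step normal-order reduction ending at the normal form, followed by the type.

normal-order reduction:
  fun (ω : Nat) => fun (e : Nat) => elimNat (fun (p : Nat) => Nat) 0 (fun (β : Nat) => fun (c : Nat) => (fun (q : Nat) => fun (γ : Nat) => elimNat (fun (h : Nat) => Nat) γ (fun (b : Nat) => fun (a : Nat) => succ a) q) e c) ω
  ~> fun (ω : Nat) => fun (e : Nat) => elimNat (fun (p : Nat) => Nat) 0 (fun (β : Nat) => fun (c : Nat) => (fun (q : Nat) => elimNat (fun (γ : Nat) => Nat) q (fun (h : Nat) => fun (b : Nat) => succ b) e) c) ω
  ~> fun (ω : Nat) => fun (e : Nat) => elimNat (fun (p : Nat) => Nat) 0 (fun (β : Nat) => fun (c : Nat) => elimNat (fun (q : Nat) => Nat) c (fun (γ : Nat) => fun (h : Nat) => succ h) e) ω
type:
  Nat -> Nat -> Nat


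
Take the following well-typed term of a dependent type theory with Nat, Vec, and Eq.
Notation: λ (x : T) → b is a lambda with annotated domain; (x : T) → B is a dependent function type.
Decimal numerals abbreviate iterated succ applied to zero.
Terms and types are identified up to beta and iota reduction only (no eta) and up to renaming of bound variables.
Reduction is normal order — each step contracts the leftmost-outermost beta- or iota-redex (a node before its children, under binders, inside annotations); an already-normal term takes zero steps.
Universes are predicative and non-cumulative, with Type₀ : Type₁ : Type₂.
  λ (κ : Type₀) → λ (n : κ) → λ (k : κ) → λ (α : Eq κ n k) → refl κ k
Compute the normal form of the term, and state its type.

resulting normal form:
  λ (κ : Type₀) → λ (n : κ) → λ (k : κ) → λ (α : Eq κ n k) → refl κ k
type:
  (κ : Type₀) → (n : κ) → (k : κ) → (α : Eq κ n k) → Eq κ k k
observation: no redex remains anywhere in the term; it is its own normal form.


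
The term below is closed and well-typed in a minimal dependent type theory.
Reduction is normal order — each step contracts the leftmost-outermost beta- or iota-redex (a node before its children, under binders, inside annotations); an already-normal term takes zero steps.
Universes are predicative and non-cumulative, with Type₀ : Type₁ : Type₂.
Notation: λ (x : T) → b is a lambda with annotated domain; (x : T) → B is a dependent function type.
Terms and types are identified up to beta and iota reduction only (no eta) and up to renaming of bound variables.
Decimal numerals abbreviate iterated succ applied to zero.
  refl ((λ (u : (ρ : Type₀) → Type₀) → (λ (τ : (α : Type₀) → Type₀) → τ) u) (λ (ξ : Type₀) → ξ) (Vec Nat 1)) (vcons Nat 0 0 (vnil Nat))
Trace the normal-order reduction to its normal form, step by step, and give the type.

normal-order reduction:
  refl ((λ (u : (ρ : Type₀) → Type₀) → (λ (τ : (α : Type₀) → Type₀) → τ) u) (λ (ξ : Type₀) → ξ) (Vec Nat 1)) (vcons Nat 0 0 (vnil Nat))
  ~> refl ((λ (u : (ρ : Type₀) → Type₀) → u) (λ (τ : Type₀) → τ) (Vec Nat 1)) (vcons Nat 0 0 (vnil Nat))
  ~> refl ((λ (u : Type₀) → u) (Vec Nat 1)) (vcons Nat 0 0 (vnil Nat))
  ~> refl (Vec Nat 1) (vcons Nat 0 0 (vnil Nat))
the term's type:
  Eq (Vec Nat 1) (vcons Nat 0 0 (vnil Nat)) (vcons Nat 0 0 (vnil Nat))


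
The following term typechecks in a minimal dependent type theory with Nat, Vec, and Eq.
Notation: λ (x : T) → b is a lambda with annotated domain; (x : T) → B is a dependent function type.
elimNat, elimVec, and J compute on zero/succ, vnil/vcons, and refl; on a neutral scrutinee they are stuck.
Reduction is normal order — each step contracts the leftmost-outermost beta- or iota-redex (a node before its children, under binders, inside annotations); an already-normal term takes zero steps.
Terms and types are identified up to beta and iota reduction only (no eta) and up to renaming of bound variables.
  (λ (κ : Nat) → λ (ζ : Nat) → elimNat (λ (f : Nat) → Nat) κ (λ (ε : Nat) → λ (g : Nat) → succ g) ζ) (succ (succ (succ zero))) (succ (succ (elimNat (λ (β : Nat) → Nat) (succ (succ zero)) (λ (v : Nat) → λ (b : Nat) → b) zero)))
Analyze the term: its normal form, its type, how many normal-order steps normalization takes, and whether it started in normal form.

resulting normal form:
  succ (succ (succ (succ (succ (succ (succ zero))))))
type:
  Nat
reduction steps (normal order): 16
started in normal form: no
first redex: a beta-redex


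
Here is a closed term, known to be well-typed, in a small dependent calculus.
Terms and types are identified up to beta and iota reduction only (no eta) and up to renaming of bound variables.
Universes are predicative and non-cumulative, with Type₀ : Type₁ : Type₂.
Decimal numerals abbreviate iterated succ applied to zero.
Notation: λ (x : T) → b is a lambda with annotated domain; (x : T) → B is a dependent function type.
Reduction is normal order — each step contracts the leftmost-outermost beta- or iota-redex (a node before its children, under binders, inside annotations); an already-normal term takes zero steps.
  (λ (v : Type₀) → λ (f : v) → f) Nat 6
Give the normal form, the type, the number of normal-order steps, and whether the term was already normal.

resulting normal form:
  6
the term's type:
  Nat
reduction steps (normal order): 2
started in normal form: no
first redex: a beta-redex


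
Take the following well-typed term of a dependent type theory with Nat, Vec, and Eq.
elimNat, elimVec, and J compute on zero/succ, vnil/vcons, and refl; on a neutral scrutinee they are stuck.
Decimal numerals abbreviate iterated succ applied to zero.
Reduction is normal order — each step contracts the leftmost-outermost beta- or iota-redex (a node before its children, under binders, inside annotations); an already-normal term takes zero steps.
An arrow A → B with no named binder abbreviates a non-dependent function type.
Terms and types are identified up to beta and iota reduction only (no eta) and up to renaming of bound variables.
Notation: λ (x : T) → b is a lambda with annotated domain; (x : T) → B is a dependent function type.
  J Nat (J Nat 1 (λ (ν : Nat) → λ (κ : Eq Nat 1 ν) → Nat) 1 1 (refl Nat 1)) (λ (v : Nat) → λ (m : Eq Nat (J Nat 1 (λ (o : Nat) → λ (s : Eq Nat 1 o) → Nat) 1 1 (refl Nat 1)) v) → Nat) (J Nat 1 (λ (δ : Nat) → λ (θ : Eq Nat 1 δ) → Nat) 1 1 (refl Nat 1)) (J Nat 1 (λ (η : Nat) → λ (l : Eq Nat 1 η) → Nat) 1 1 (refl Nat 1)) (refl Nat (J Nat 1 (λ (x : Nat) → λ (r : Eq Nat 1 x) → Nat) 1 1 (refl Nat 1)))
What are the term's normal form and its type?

reduced normal form:
  1
type:
  Nat


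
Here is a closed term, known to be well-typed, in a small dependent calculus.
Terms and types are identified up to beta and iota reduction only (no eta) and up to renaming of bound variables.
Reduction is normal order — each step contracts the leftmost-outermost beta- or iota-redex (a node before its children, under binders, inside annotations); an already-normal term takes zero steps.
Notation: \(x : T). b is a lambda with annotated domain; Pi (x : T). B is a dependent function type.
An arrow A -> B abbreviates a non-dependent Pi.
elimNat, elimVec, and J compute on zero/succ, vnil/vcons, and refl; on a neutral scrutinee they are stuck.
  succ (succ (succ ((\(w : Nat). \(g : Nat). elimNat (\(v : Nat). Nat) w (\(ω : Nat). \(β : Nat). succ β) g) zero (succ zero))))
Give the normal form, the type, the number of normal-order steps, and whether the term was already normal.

resulting normal form:
  succ (succ (succ (succ zero)))
type:
  Nat
normal-order step count: 6
term was already normal: no
first contracted redex: a beta-redex


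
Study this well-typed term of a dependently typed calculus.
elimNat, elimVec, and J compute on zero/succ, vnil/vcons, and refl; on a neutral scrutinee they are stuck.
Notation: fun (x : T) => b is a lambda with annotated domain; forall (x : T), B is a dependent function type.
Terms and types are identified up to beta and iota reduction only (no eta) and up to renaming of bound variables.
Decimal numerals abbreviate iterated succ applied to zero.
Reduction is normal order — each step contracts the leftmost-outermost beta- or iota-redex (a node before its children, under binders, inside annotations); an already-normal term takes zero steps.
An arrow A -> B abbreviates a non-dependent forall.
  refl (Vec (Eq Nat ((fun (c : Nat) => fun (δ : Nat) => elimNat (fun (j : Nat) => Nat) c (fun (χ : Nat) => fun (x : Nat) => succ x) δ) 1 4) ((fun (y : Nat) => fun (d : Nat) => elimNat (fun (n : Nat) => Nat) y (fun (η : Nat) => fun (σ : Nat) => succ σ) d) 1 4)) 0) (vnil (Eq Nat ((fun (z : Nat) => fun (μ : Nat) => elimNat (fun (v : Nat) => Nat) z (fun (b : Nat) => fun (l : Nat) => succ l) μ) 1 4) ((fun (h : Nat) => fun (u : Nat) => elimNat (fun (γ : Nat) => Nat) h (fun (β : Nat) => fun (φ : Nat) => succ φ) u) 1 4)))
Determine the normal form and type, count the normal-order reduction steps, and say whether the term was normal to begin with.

resulting normal form:
  refl (Vec (Eq Nat 5 5) 0) (vnil (Eq Nat 5 5))
the term's type:
  Eq (Vec (Eq Nat 5 5) 0) (vnil (Eq Nat 5 5)) (vnil (Eq Nat 5 5))
normal-order step count: 60
already normal: no
first contracted redex: a beta-redex


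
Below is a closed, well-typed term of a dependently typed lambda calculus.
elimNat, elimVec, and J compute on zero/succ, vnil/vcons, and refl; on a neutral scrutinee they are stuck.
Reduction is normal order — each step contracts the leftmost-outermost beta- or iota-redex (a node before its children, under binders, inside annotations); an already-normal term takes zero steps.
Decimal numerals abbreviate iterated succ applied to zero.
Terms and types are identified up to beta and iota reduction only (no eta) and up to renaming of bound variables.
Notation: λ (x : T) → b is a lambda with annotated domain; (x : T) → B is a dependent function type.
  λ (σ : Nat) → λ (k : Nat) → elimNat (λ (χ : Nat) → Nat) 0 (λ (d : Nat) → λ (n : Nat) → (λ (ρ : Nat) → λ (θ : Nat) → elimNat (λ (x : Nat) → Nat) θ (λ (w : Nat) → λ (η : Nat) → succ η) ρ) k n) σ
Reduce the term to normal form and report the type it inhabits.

reduced normal form:
  λ (σ : Nat) → λ (k : Nat) → elimNat (λ (χ : Nat) → Nat) 0 (λ (d : Nat) → λ (n : Nat) → elimNat (λ (ρ : Nat) → Nat) n (λ (θ : Nat) → λ (x : Nat) → succ x) k) σ
inferred type:
  (σ : Nat) → (k : Nat) → Nat


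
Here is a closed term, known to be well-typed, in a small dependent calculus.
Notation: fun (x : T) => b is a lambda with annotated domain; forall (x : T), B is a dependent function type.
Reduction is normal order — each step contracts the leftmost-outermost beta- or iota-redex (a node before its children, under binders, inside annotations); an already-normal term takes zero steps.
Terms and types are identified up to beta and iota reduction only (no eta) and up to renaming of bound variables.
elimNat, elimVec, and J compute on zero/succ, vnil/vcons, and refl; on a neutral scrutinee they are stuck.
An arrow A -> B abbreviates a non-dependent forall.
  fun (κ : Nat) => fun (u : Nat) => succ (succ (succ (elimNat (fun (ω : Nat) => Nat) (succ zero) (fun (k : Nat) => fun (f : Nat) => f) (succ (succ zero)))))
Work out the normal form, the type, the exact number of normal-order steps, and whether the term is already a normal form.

resulting normal form:
  fun (κ : Nat) => fun (u : Nat) => succ (succ (succ (succ zero)))
inferred type:
  Nat -> Nat -> Nat
normal-order step count: 7
already normal: no
first redex: an elimNat iota-redex


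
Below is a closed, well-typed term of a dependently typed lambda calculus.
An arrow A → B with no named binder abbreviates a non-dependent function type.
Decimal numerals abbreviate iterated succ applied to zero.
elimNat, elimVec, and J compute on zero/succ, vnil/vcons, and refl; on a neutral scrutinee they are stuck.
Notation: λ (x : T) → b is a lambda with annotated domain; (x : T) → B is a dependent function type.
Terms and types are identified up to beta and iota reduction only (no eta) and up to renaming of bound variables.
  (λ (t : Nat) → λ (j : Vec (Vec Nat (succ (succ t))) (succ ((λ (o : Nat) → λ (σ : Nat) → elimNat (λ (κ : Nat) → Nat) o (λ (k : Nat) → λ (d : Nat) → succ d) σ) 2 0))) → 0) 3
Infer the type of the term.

the term's type:
  Vec (Vec Nat 5) 3 → Nat


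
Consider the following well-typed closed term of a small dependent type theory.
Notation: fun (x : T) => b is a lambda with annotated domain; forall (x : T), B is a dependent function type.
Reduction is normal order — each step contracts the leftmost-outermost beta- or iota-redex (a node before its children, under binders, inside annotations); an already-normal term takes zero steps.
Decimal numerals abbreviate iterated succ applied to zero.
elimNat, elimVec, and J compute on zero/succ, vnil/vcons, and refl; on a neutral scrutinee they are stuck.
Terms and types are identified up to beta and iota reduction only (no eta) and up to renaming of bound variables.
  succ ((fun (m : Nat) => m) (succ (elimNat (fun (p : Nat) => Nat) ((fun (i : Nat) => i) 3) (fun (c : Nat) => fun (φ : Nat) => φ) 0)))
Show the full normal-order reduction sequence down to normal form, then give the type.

normal-order reduction sequence:
  succ ((fun (m : Nat) => m) (succ (elimNat (fun (p : Nat) => Nat) ((fun (i : Nat) => i) 3) (fun (c : Nat) => fun (φ : Nat) => φ) 0)))
  ~> succ (succ (elimNat (fun (m : Nat) => Nat) ((fun (p : Nat) => p) 3) (fun (i : Nat) => fun (c : Nat) => c) 0))
  ~> succ (succ ((fun (m : Nat) => m) 3))
  ~> 5
the term's type:
  Nat


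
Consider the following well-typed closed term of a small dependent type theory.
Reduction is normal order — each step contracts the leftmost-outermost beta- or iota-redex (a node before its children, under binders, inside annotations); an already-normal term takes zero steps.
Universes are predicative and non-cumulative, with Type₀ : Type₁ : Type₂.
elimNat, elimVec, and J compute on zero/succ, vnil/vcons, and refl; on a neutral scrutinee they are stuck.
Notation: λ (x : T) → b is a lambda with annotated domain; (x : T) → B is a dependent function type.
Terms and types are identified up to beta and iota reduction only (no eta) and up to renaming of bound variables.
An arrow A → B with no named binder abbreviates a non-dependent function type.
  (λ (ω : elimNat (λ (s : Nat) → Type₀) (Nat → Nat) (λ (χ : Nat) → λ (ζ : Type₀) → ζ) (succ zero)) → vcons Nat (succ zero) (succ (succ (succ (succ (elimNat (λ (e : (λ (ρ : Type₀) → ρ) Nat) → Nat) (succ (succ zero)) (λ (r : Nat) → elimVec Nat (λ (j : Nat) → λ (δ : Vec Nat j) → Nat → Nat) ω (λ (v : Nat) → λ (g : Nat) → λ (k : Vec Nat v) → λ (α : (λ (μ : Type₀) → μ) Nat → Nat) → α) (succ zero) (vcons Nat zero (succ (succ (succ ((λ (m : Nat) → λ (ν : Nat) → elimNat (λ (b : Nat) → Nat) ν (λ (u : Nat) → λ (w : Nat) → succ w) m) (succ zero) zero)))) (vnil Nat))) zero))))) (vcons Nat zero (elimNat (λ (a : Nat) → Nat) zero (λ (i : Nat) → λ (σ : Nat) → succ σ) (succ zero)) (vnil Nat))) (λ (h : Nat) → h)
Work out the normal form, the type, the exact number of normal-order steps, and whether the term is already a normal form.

normal form:
  vcons Nat (succ zero) (succ (succ (succ (succ (succ (succ zero)))))) (vcons Nat zero (succ zero) (vnil Nat))
type:
  Vec Nat (succ (succ zero))
reduction steps (normal order): 6
started in normal form: no
first contracted redex: a beta-redex


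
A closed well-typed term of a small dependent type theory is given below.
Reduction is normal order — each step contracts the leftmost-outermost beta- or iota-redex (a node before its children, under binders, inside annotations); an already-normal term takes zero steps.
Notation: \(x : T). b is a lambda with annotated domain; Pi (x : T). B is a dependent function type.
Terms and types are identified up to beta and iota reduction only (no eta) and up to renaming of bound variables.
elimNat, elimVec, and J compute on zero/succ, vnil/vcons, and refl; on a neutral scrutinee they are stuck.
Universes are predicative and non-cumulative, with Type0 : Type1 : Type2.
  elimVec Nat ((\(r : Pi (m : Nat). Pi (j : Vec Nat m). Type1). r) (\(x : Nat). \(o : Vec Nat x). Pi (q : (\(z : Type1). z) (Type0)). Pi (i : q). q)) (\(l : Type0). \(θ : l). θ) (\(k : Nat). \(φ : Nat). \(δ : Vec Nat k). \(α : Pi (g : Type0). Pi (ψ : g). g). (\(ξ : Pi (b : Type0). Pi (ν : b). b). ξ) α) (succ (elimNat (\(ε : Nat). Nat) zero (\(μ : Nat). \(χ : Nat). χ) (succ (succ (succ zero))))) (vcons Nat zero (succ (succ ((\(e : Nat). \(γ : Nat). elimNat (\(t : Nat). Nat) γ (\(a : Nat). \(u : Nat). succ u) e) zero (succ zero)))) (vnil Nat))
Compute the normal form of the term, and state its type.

resulting normal form:
  \(r : Type0). \(m : r). m
inferred type:
  Pi (r : Type0). Pi (m : r). r
observation: 7 normal-order steps separate the term from its normal form.


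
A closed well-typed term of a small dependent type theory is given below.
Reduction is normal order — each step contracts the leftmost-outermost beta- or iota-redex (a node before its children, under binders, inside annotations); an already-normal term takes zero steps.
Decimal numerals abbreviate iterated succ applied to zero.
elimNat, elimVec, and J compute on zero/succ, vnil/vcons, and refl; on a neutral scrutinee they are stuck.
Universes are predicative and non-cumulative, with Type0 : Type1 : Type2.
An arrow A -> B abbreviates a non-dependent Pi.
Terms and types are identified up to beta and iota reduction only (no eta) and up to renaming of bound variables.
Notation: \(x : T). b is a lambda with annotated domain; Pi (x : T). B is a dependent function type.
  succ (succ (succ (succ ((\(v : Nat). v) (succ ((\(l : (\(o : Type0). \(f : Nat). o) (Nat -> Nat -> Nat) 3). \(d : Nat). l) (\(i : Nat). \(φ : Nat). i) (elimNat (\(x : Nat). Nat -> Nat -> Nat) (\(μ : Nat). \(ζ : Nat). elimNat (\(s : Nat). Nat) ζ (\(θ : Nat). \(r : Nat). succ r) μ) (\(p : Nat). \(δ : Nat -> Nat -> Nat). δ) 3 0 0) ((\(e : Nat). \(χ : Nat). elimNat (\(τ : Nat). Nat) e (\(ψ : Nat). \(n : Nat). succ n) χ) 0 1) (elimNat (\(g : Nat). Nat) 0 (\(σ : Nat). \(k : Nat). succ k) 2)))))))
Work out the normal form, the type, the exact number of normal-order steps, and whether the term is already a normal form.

reduced normal form:
  6
type:
  Nat
reduction steps (normal order): 11
started in normal form: no
first contracted redex: a beta-redex


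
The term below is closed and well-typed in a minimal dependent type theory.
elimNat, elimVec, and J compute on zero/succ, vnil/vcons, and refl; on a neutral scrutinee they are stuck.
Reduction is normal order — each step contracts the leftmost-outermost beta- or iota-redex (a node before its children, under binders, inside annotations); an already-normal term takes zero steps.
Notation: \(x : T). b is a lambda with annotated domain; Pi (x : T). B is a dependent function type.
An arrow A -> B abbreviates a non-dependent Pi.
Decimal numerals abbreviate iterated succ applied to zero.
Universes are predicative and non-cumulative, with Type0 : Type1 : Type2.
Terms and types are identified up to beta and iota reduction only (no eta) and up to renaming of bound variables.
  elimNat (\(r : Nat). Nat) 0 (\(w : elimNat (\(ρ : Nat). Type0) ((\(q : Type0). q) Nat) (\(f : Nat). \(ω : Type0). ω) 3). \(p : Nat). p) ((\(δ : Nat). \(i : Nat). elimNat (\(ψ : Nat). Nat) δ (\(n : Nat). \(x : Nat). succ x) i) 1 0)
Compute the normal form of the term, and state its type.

reduced normal form:
  0
type:
  Nat
observation: normalization takes exactly 18 steps under the normal-order strategy.


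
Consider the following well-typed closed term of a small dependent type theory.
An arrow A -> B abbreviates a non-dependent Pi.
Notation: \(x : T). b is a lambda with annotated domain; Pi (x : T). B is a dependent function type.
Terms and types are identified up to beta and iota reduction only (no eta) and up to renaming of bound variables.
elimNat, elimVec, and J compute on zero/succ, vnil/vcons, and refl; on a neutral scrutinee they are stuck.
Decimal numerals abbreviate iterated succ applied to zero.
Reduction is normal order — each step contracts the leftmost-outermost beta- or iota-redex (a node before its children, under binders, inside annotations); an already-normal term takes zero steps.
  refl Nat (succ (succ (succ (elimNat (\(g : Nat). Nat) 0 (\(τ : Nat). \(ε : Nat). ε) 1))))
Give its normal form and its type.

resulting normal form:
  refl Nat 3
type:
  Eq Nat 3 3
observation: the leftmost-outermost redex is an elimNat iota-redex, and normalization takes 4 steps.


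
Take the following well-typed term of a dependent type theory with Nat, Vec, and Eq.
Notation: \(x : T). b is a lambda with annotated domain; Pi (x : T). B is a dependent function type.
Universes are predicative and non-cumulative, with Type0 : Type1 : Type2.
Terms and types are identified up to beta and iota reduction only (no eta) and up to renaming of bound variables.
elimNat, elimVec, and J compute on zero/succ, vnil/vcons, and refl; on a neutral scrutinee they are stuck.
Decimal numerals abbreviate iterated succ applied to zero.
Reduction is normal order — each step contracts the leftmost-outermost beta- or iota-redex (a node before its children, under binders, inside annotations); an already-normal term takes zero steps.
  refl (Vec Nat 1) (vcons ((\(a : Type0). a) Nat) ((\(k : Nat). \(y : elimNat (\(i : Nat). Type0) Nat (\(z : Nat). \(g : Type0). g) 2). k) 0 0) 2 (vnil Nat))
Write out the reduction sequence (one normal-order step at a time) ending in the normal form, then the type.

reduction (normal order):
  refl (Vec Nat 1) (vcons ((\(a : Type0). a) Nat) ((\(k : Nat). \(y : elimNat (\(i : Nat). Type0) Nat (\(z : Nat). \(g : Type0). g) 2). k) 0 0) 2 (vnil Nat))
  ~> refl (Vec Nat 1) (vcons Nat ((\(a : Nat). \(k : elimNat (\(y : Nat). Type0) Nat (\(i : Nat). \(z : Type0). z) 2). a) 0 0) 2 (vnil Nat))
  ~> refl (Vec Nat 1) (vcons Nat ((\(a : elimNat (\(k : Nat). Type0) Nat (\(y : Nat). \(i : Type0). i) 2). 0) 0) 2 (vnil Nat))
  ~> refl (Vec Nat 1) (vcons Nat 0 2 (vnil Nat))
the term's type:
  Eq (Vec Nat 1) (vcons Nat 0 2 (vnil Nat)) (vcons Nat 0 2 (vnil Nat))


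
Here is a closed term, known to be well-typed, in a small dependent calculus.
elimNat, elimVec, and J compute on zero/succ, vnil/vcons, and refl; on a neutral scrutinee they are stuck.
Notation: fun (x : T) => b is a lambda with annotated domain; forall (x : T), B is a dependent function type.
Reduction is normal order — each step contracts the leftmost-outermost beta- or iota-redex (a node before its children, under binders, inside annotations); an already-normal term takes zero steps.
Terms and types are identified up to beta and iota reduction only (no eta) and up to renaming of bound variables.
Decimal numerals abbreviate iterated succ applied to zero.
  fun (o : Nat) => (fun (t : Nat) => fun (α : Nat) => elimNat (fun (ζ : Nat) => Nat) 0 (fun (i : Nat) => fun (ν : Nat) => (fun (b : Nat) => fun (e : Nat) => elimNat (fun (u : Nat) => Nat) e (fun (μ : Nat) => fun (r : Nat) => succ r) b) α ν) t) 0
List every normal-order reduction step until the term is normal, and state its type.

normal-order reduction sequence:
  fun (o : Nat) => (fun (t : Nat) => fun (α : Nat) => elimNat (fun (ζ : Nat) => Nat) 0 (fun (i : Nat) => fun (ν : Nat) => (fun (b : Nat) => fun (e : Nat) => elimNat (fun (u : Nat) => Nat) e (fun (μ : Nat) => fun (r : Nat) => succ r) b) α ν) t) 0
  ~> fun (o : Nat) => fun (t : Nat) => elimNat (fun (α : Nat) => Nat) 0 (fun (ζ : Nat) => fun (i : Nat) => (fun (ν : Nat) => fun (b : Nat) => elimNat (fun (e : Nat) => Nat) b (fun (u : Nat) => fun (μ : Nat) => succ μ) ν) t i) 0
  ~> fun (o : Nat) => fun (t : Nat) => 0
type:
  forall (o : Nat), forall (t : Nat), Nat


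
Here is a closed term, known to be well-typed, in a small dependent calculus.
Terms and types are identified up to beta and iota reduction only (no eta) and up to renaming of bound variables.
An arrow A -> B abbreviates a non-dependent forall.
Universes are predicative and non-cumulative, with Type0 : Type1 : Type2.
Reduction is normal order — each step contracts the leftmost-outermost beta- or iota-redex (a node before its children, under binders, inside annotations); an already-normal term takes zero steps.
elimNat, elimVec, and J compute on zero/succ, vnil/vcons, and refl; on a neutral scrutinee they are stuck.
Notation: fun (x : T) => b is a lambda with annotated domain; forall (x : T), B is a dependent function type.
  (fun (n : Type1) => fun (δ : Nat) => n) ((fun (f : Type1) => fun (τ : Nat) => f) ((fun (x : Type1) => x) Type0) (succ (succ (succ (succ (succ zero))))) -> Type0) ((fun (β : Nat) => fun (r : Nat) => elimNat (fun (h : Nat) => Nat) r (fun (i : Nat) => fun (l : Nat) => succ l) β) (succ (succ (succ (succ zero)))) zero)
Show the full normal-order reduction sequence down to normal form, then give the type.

reduction (normal order):
  (fun (n : Type1) => fun (δ : Nat) => n) ((fun (f : Type1) => fun (τ : Nat) => f) ((fun (x : Type1) => x) Type0) (succ (succ (succ (succ (succ zero))))) -> Type0) ((fun (β : Nat) => fun (r : Nat) => elimNat (fun (h : Nat) => Nat) r (fun (i : Nat) => fun (l : Nat) => succ l) β) (succ (succ (succ (succ zero)))) zero)
  ~> (fun (n : Nat) => (fun (δ : Type1) => fun (f : Nat) => δ) ((fun (τ : Type1) => τ) Type0) (succ (succ (succ (succ (succ zero))))) -> Type0) ((fun (x : Nat) => fun (β : Nat) => elimNat (fun (r : Nat) => Nat) β (fun (h : Nat) => fun (i : Nat) => succ i) x) (succ (succ (succ (succ zero)))) zero)
  ~> (fun (n : Type1) => fun (δ : Nat) => n) ((fun (f : Type1) => f) Type0) (succ (succ (succ (succ (succ zero))))) -> Type0
  ~> (fun (n : Nat) => (fun (δ : Type1) => δ) Type0) (succ (succ (succ (succ (succ zero))))) -> Type0
  ~> (fun (n : Type1) => n) Type0 -> Type0
  ~> Type0 -> Type0
type:
  Type1


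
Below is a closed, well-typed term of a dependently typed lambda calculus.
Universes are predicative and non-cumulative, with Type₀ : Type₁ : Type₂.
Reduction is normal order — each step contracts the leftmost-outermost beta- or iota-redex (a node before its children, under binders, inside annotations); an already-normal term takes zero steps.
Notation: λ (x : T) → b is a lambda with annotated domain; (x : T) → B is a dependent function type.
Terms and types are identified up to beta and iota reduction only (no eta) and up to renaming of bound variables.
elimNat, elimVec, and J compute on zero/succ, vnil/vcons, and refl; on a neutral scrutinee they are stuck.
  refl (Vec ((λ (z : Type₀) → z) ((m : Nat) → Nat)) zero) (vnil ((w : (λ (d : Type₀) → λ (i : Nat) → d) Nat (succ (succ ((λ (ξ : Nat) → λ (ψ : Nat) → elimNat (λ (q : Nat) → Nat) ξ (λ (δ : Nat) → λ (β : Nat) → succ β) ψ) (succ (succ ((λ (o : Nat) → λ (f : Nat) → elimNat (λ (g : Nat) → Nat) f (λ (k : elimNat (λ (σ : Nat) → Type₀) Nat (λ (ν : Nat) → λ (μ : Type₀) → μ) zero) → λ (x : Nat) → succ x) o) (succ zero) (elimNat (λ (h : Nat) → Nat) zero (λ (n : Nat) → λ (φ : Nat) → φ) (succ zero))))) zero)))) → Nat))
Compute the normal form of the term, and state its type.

reduced normal form:
  refl (Vec ((z : Nat) → Nat) zero) (vnil ((m : Nat) → Nat))
type:
  Eq (Vec ((z : Nat) → Nat) zero) (vnil ((m : Nat) → Nat)) (vnil ((w : Nat) → Nat))


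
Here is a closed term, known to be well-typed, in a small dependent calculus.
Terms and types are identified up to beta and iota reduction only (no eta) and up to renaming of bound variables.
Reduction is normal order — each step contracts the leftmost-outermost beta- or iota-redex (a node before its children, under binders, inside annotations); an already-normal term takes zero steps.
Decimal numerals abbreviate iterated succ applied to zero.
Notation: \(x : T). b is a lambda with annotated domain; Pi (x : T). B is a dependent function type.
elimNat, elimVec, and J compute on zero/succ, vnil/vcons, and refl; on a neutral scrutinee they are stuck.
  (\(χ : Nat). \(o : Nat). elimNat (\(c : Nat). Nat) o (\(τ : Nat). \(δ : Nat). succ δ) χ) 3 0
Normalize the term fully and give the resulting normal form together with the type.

resulting normal form:
  3
the term's type:
  Nat
observation: 12 normal-order steps normalize the term, beginning with a beta-redex.


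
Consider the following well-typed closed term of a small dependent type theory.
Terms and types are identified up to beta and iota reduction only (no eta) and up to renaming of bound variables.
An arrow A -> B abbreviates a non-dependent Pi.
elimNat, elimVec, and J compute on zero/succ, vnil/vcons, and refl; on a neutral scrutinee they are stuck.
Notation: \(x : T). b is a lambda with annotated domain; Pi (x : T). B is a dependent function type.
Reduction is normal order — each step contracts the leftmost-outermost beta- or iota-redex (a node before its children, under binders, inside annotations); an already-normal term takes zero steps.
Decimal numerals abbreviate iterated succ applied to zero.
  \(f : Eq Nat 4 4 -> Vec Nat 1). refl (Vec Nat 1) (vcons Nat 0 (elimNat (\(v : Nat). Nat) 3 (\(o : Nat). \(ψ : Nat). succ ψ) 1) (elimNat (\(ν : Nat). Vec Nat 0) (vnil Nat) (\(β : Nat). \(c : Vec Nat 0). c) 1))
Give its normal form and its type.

normal form:
  \(f : Eq Nat 4 4 -> Vec Nat 1). refl (Vec Nat 1) (vcons Nat 0 4 (vnil Nat))
the term's type:
  (Eq Nat 4 4 -> Vec Nat 1) -> Eq (Vec Nat 1) (vcons Nat 0 4 (vnil Nat)) (vcons Nat 0 4 (vnil Nat))


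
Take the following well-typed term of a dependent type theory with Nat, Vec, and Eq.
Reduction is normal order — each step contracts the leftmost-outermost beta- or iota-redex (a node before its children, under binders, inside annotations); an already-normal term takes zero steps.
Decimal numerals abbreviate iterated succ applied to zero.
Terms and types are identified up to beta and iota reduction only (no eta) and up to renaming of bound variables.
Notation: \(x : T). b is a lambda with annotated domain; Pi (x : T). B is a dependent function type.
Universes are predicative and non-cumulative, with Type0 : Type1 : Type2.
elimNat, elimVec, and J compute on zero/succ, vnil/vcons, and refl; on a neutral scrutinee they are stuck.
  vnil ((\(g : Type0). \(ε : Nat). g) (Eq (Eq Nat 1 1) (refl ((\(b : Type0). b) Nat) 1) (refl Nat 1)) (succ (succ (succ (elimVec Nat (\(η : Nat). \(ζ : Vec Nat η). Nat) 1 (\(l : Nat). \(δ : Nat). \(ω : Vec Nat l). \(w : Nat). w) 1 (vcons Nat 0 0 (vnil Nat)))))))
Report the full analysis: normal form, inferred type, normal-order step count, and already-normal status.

resulting normal form:
  vnil (Eq (Eq Nat 1 1) (refl Nat 1) (refl Nat 1))
the term's type:
  Vec (Eq (Eq Nat 1 1) (refl Nat 1) (refl Nat 1)) 0
steps to reach normal form (normal order): 3
already normal: no
first redex: a beta-redex


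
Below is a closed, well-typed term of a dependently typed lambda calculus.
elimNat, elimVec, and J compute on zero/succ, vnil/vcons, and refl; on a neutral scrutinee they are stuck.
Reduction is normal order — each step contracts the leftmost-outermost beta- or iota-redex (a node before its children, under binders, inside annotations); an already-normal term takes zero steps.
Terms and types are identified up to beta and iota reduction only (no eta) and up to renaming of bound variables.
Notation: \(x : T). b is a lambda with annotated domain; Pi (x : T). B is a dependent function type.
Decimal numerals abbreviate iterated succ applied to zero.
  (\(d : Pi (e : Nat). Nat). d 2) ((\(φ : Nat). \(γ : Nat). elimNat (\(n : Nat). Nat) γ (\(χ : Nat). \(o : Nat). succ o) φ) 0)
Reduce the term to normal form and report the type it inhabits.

resulting normal form:
  2
type:
  Nat
observation: the leftmost-outermost redex is a beta-redex, and normalization takes 4 steps.


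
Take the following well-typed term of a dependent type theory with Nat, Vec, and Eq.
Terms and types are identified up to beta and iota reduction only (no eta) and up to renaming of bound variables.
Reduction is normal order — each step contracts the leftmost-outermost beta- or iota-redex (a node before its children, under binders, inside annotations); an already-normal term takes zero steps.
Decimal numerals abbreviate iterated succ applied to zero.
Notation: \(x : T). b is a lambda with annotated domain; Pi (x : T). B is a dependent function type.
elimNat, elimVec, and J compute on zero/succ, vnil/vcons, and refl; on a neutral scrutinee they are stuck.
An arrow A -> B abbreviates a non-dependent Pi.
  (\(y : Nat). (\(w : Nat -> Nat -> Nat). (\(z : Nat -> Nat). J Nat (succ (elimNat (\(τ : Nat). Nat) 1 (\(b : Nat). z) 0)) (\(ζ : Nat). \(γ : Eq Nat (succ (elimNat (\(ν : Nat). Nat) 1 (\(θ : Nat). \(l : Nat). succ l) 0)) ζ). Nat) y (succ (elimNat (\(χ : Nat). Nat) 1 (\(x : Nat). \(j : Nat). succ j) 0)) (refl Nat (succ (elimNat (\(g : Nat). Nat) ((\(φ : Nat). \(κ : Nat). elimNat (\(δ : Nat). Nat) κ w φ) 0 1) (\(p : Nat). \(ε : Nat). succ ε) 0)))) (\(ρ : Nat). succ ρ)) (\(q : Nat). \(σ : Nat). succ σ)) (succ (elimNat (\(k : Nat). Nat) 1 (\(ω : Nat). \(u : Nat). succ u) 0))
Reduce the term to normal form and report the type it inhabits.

normal form:
  2
the term's type:
  Nat
observation: the first redex contracted is a beta-redex; the normal form is reached in 5 normal-order steps.


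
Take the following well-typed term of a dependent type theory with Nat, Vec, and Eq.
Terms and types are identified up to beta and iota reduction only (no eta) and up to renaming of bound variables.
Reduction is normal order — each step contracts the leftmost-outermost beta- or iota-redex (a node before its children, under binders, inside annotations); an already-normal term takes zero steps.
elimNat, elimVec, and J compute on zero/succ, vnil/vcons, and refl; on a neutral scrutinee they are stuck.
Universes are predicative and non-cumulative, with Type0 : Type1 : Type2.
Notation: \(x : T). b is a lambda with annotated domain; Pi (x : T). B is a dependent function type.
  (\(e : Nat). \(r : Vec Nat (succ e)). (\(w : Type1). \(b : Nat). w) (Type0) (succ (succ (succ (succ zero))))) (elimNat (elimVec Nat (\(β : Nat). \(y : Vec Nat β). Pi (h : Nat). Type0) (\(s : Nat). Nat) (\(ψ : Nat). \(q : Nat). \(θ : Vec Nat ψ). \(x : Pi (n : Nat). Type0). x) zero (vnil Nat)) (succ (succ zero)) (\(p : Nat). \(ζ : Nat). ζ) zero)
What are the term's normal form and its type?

reduced normal form:
  \(e : Vec Nat (succ (succ (succ zero)))). Type0
inferred type:
  Pi (e : Vec Nat (succ (succ (succ zero)))). Type1


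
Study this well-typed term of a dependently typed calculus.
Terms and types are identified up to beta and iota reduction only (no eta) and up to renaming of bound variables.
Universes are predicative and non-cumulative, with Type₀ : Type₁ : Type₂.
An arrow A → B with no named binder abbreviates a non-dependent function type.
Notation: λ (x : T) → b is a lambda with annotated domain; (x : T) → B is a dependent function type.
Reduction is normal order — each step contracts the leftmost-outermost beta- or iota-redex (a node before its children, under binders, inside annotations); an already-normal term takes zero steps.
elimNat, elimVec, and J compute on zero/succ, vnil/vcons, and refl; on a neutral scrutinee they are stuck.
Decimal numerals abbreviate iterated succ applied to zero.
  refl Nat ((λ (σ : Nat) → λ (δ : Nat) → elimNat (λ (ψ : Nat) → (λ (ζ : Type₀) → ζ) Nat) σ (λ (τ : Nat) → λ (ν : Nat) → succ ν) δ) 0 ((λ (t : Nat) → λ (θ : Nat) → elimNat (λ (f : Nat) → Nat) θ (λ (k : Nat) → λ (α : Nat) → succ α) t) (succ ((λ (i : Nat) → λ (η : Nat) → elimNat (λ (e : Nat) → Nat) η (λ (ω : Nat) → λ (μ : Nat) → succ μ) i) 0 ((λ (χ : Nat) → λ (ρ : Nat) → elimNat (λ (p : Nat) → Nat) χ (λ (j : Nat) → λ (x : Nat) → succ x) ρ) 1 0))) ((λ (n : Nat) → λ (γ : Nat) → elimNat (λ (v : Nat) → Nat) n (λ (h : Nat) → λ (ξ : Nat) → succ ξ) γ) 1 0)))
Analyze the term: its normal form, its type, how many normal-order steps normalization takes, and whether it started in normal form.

resulting normal form:
  refl Nat 3
the term's type:
  Eq Nat 3 3
steps to reach normal form (normal order): 31
already normal: no
first redex: a beta-redex


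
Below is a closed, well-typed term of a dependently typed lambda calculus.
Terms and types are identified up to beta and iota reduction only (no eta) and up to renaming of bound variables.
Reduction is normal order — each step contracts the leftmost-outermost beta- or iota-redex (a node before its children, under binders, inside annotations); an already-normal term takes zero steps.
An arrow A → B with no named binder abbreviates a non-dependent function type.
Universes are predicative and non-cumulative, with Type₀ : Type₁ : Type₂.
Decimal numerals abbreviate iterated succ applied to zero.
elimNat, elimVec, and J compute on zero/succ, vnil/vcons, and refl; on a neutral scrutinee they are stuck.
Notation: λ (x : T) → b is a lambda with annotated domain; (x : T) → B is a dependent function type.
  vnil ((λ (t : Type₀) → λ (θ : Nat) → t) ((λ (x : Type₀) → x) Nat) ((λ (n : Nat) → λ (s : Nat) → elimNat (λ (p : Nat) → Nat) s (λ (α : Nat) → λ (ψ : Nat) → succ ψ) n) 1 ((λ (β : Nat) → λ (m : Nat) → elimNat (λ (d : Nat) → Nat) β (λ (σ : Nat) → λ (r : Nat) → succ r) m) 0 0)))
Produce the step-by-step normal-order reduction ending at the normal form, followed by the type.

normal-order reduction sequence:
  vnil ((λ (t : Type₀) → λ (θ : Nat) → t) ((λ (x : Type₀) → x) Nat) ((λ (n : Nat) → λ (s : Nat) → elimNat (λ (p : Nat) → Nat) s (λ (α : Nat) → λ (ψ : Nat) → succ ψ) n) 1 ((λ (β : Nat) → λ (m : Nat) → elimNat (λ (d : Nat) → Nat) β (λ (σ : Nat) → λ (r : Nat) → succ r) m) 0 0)))
  ~> vnil ((λ (t : Nat) → (λ (θ : Type₀) → θ) Nat) ((λ (x : Nat) → λ (n : Nat) → elimNat (λ (s : Nat) → Nat) n (λ (p : Nat) → λ (α : Nat) → succ α) x) 1 ((λ (ψ : Nat) → λ (β : Nat) → elimNat (λ (m : Nat) → Nat) ψ (λ (d : Nat) → λ (σ : Nat) → succ σ) β) 0 0)))
  ~> vnil ((λ (t : Type₀) → t) Nat)
  ~> vnil Nat
inferred type:
  Vec Nat 0
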